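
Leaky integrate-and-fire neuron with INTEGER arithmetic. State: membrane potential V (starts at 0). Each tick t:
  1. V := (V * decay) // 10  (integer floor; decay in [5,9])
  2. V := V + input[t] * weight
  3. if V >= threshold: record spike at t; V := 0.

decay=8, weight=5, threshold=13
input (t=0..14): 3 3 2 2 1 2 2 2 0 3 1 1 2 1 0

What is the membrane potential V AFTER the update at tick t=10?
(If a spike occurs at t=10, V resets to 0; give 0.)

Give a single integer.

Answer: 5

Derivation:
t=0: input=3 -> V=0 FIRE
t=1: input=3 -> V=0 FIRE
t=2: input=2 -> V=10
t=3: input=2 -> V=0 FIRE
t=4: input=1 -> V=5
t=5: input=2 -> V=0 FIRE
t=6: input=2 -> V=10
t=7: input=2 -> V=0 FIRE
t=8: input=0 -> V=0
t=9: input=3 -> V=0 FIRE
t=10: input=1 -> V=5
t=11: input=1 -> V=9
t=12: input=2 -> V=0 FIRE
t=13: input=1 -> V=5
t=14: input=0 -> V=4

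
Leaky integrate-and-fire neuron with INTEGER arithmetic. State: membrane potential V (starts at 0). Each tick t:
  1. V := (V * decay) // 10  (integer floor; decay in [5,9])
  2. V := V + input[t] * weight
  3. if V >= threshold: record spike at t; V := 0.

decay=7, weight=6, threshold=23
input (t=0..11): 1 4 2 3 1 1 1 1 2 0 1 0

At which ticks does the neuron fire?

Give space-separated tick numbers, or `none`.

t=0: input=1 -> V=6
t=1: input=4 -> V=0 FIRE
t=2: input=2 -> V=12
t=3: input=3 -> V=0 FIRE
t=4: input=1 -> V=6
t=5: input=1 -> V=10
t=6: input=1 -> V=13
t=7: input=1 -> V=15
t=8: input=2 -> V=22
t=9: input=0 -> V=15
t=10: input=1 -> V=16
t=11: input=0 -> V=11

Answer: 1 3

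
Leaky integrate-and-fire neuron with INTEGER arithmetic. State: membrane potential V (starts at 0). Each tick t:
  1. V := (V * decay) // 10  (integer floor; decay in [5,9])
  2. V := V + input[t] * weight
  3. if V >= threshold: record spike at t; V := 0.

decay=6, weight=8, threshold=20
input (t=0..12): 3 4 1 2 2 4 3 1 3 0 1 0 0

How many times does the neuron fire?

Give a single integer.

t=0: input=3 -> V=0 FIRE
t=1: input=4 -> V=0 FIRE
t=2: input=1 -> V=8
t=3: input=2 -> V=0 FIRE
t=4: input=2 -> V=16
t=5: input=4 -> V=0 FIRE
t=6: input=3 -> V=0 FIRE
t=7: input=1 -> V=8
t=8: input=3 -> V=0 FIRE
t=9: input=0 -> V=0
t=10: input=1 -> V=8
t=11: input=0 -> V=4
t=12: input=0 -> V=2

Answer: 6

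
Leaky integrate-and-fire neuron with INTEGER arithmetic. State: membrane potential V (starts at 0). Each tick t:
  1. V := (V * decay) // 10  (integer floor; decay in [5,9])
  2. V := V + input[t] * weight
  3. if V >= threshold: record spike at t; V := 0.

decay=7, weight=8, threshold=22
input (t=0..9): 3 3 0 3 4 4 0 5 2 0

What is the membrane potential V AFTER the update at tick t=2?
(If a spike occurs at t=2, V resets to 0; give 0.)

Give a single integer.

Answer: 0

Derivation:
t=0: input=3 -> V=0 FIRE
t=1: input=3 -> V=0 FIRE
t=2: input=0 -> V=0
t=3: input=3 -> V=0 FIRE
t=4: input=4 -> V=0 FIRE
t=5: input=4 -> V=0 FIRE
t=6: input=0 -> V=0
t=7: input=5 -> V=0 FIRE
t=8: input=2 -> V=16
t=9: input=0 -> V=11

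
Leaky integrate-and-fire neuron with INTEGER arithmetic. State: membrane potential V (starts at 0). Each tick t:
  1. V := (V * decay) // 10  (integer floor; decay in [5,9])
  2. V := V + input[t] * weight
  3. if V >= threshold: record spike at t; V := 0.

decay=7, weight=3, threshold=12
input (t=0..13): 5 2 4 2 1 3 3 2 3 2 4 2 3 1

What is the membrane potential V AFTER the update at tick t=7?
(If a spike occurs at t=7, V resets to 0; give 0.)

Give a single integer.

t=0: input=5 -> V=0 FIRE
t=1: input=2 -> V=6
t=2: input=4 -> V=0 FIRE
t=3: input=2 -> V=6
t=4: input=1 -> V=7
t=5: input=3 -> V=0 FIRE
t=6: input=3 -> V=9
t=7: input=2 -> V=0 FIRE
t=8: input=3 -> V=9
t=9: input=2 -> V=0 FIRE
t=10: input=4 -> V=0 FIRE
t=11: input=2 -> V=6
t=12: input=3 -> V=0 FIRE
t=13: input=1 -> V=3

Answer: 0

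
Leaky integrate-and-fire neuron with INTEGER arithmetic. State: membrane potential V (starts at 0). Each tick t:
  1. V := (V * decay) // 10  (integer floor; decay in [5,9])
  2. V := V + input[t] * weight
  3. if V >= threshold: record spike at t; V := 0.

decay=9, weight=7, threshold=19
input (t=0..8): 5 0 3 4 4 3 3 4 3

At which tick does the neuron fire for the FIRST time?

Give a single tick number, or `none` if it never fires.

t=0: input=5 -> V=0 FIRE
t=1: input=0 -> V=0
t=2: input=3 -> V=0 FIRE
t=3: input=4 -> V=0 FIRE
t=4: input=4 -> V=0 FIRE
t=5: input=3 -> V=0 FIRE
t=6: input=3 -> V=0 FIRE
t=7: input=4 -> V=0 FIRE
t=8: input=3 -> V=0 FIRE

Answer: 0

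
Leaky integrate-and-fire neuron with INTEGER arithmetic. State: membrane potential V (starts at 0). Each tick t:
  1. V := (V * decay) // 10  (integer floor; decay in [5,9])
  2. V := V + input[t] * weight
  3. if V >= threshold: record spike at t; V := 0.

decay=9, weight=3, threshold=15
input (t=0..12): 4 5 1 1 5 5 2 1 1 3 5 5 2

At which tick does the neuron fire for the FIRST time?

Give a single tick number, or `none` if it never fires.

Answer: 1

Derivation:
t=0: input=4 -> V=12
t=1: input=5 -> V=0 FIRE
t=2: input=1 -> V=3
t=3: input=1 -> V=5
t=4: input=5 -> V=0 FIRE
t=5: input=5 -> V=0 FIRE
t=6: input=2 -> V=6
t=7: input=1 -> V=8
t=8: input=1 -> V=10
t=9: input=3 -> V=0 FIRE
t=10: input=5 -> V=0 FIRE
t=11: input=5 -> V=0 FIRE
t=12: input=2 -> V=6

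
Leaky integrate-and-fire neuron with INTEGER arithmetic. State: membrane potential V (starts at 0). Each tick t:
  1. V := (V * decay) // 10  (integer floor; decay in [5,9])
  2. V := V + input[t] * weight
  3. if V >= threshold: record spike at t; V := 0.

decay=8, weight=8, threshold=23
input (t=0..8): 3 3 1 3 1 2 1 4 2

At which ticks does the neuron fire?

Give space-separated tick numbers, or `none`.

Answer: 0 1 3 6 7

Derivation:
t=0: input=3 -> V=0 FIRE
t=1: input=3 -> V=0 FIRE
t=2: input=1 -> V=8
t=3: input=3 -> V=0 FIRE
t=4: input=1 -> V=8
t=5: input=2 -> V=22
t=6: input=1 -> V=0 FIRE
t=7: input=4 -> V=0 FIRE
t=8: input=2 -> V=16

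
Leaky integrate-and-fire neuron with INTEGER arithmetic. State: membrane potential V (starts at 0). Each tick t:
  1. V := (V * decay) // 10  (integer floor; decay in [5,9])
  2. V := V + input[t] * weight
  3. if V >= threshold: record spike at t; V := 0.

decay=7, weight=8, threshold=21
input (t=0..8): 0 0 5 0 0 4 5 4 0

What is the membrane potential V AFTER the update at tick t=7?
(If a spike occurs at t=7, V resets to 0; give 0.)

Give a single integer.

t=0: input=0 -> V=0
t=1: input=0 -> V=0
t=2: input=5 -> V=0 FIRE
t=3: input=0 -> V=0
t=4: input=0 -> V=0
t=5: input=4 -> V=0 FIRE
t=6: input=5 -> V=0 FIRE
t=7: input=4 -> V=0 FIRE
t=8: input=0 -> V=0

Answer: 0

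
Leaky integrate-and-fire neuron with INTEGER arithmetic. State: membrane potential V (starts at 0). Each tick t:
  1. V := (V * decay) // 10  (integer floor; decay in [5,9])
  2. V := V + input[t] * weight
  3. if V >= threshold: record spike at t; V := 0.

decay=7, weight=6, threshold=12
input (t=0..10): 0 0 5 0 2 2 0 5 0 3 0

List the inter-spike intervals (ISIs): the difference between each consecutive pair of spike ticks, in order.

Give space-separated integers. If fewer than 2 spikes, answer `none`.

Answer: 2 1 2 2

Derivation:
t=0: input=0 -> V=0
t=1: input=0 -> V=0
t=2: input=5 -> V=0 FIRE
t=3: input=0 -> V=0
t=4: input=2 -> V=0 FIRE
t=5: input=2 -> V=0 FIRE
t=6: input=0 -> V=0
t=7: input=5 -> V=0 FIRE
t=8: input=0 -> V=0
t=9: input=3 -> V=0 FIRE
t=10: input=0 -> V=0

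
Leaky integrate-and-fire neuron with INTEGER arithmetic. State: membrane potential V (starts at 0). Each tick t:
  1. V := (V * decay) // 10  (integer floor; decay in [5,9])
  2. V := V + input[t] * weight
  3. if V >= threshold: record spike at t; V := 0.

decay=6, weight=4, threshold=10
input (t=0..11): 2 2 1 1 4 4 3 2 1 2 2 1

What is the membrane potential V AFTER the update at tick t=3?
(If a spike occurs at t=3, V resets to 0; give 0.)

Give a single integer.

t=0: input=2 -> V=8
t=1: input=2 -> V=0 FIRE
t=2: input=1 -> V=4
t=3: input=1 -> V=6
t=4: input=4 -> V=0 FIRE
t=5: input=4 -> V=0 FIRE
t=6: input=3 -> V=0 FIRE
t=7: input=2 -> V=8
t=8: input=1 -> V=8
t=9: input=2 -> V=0 FIRE
t=10: input=2 -> V=8
t=11: input=1 -> V=8

Answer: 6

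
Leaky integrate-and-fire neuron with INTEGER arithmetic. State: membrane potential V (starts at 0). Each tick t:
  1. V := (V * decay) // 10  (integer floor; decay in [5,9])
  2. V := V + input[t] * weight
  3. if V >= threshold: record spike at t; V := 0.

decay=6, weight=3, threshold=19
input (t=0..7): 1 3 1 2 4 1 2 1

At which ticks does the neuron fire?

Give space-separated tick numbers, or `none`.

Answer: none

Derivation:
t=0: input=1 -> V=3
t=1: input=3 -> V=10
t=2: input=1 -> V=9
t=3: input=2 -> V=11
t=4: input=4 -> V=18
t=5: input=1 -> V=13
t=6: input=2 -> V=13
t=7: input=1 -> V=10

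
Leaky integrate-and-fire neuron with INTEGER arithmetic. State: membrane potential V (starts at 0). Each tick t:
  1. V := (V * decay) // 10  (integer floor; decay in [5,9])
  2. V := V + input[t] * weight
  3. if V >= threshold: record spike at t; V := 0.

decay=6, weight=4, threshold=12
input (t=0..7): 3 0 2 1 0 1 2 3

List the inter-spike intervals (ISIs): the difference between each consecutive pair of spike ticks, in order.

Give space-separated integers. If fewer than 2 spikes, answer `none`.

t=0: input=3 -> V=0 FIRE
t=1: input=0 -> V=0
t=2: input=2 -> V=8
t=3: input=1 -> V=8
t=4: input=0 -> V=4
t=5: input=1 -> V=6
t=6: input=2 -> V=11
t=7: input=3 -> V=0 FIRE

Answer: 7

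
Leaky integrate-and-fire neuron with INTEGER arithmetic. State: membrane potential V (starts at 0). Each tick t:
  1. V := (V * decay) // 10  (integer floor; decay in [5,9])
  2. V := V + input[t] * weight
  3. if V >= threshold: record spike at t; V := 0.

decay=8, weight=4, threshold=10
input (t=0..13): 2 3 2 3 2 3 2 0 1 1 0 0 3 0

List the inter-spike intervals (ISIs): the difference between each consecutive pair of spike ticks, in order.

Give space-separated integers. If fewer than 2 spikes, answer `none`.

Answer: 2 2 4 3

Derivation:
t=0: input=2 -> V=8
t=1: input=3 -> V=0 FIRE
t=2: input=2 -> V=8
t=3: input=3 -> V=0 FIRE
t=4: input=2 -> V=8
t=5: input=3 -> V=0 FIRE
t=6: input=2 -> V=8
t=7: input=0 -> V=6
t=8: input=1 -> V=8
t=9: input=1 -> V=0 FIRE
t=10: input=0 -> V=0
t=11: input=0 -> V=0
t=12: input=3 -> V=0 FIRE
t=13: input=0 -> V=0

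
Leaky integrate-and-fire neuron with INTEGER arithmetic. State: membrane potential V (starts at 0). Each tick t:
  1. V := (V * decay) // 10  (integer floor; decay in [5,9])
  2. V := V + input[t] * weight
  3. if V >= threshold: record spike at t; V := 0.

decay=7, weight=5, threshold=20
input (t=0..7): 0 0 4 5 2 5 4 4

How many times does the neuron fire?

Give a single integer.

t=0: input=0 -> V=0
t=1: input=0 -> V=0
t=2: input=4 -> V=0 FIRE
t=3: input=5 -> V=0 FIRE
t=4: input=2 -> V=10
t=5: input=5 -> V=0 FIRE
t=6: input=4 -> V=0 FIRE
t=7: input=4 -> V=0 FIRE

Answer: 5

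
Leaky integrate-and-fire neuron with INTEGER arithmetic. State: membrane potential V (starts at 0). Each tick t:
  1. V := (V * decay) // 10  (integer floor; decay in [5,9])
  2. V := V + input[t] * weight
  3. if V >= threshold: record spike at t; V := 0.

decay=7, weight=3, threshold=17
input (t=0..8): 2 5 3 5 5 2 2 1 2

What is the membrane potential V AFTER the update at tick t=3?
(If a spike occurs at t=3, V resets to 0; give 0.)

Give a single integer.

t=0: input=2 -> V=6
t=1: input=5 -> V=0 FIRE
t=2: input=3 -> V=9
t=3: input=5 -> V=0 FIRE
t=4: input=5 -> V=15
t=5: input=2 -> V=16
t=6: input=2 -> V=0 FIRE
t=7: input=1 -> V=3
t=8: input=2 -> V=8

Answer: 0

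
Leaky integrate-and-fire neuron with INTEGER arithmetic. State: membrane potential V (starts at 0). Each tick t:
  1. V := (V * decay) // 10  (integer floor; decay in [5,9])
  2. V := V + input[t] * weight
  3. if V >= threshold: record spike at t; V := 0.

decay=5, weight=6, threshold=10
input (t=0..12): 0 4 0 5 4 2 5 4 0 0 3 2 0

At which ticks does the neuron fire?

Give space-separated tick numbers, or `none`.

t=0: input=0 -> V=0
t=1: input=4 -> V=0 FIRE
t=2: input=0 -> V=0
t=3: input=5 -> V=0 FIRE
t=4: input=4 -> V=0 FIRE
t=5: input=2 -> V=0 FIRE
t=6: input=5 -> V=0 FIRE
t=7: input=4 -> V=0 FIRE
t=8: input=0 -> V=0
t=9: input=0 -> V=0
t=10: input=3 -> V=0 FIRE
t=11: input=2 -> V=0 FIRE
t=12: input=0 -> V=0

Answer: 1 3 4 5 6 7 10 11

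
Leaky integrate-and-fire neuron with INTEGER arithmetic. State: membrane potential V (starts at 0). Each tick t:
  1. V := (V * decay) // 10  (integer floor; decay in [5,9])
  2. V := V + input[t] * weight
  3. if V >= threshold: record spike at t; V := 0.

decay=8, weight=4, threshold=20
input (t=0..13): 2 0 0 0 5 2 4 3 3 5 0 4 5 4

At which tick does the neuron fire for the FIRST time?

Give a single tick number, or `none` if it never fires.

t=0: input=2 -> V=8
t=1: input=0 -> V=6
t=2: input=0 -> V=4
t=3: input=0 -> V=3
t=4: input=5 -> V=0 FIRE
t=5: input=2 -> V=8
t=6: input=4 -> V=0 FIRE
t=7: input=3 -> V=12
t=8: input=3 -> V=0 FIRE
t=9: input=5 -> V=0 FIRE
t=10: input=0 -> V=0
t=11: input=4 -> V=16
t=12: input=5 -> V=0 FIRE
t=13: input=4 -> V=16

Answer: 4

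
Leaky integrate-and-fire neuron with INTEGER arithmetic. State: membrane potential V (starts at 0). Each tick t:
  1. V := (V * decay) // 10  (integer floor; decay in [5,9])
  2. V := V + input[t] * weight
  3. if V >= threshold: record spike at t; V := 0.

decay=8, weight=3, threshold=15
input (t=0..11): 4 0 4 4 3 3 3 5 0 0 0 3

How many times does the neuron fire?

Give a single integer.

Answer: 4

Derivation:
t=0: input=4 -> V=12
t=1: input=0 -> V=9
t=2: input=4 -> V=0 FIRE
t=3: input=4 -> V=12
t=4: input=3 -> V=0 FIRE
t=5: input=3 -> V=9
t=6: input=3 -> V=0 FIRE
t=7: input=5 -> V=0 FIRE
t=8: input=0 -> V=0
t=9: input=0 -> V=0
t=10: input=0 -> V=0
t=11: input=3 -> V=9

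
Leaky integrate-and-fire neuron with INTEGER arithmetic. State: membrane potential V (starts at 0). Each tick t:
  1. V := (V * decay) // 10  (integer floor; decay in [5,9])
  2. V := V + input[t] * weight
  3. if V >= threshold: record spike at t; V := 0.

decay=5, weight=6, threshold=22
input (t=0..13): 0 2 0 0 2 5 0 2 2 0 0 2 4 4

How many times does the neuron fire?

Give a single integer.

t=0: input=0 -> V=0
t=1: input=2 -> V=12
t=2: input=0 -> V=6
t=3: input=0 -> V=3
t=4: input=2 -> V=13
t=5: input=5 -> V=0 FIRE
t=6: input=0 -> V=0
t=7: input=2 -> V=12
t=8: input=2 -> V=18
t=9: input=0 -> V=9
t=10: input=0 -> V=4
t=11: input=2 -> V=14
t=12: input=4 -> V=0 FIRE
t=13: input=4 -> V=0 FIRE

Answer: 3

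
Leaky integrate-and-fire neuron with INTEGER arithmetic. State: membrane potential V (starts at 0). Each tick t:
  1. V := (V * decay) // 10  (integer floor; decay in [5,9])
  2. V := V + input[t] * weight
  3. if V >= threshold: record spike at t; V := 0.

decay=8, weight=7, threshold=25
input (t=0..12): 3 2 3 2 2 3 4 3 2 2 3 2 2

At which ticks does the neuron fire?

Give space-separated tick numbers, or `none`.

Answer: 1 3 5 6 8 10 12

Derivation:
t=0: input=3 -> V=21
t=1: input=2 -> V=0 FIRE
t=2: input=3 -> V=21
t=3: input=2 -> V=0 FIRE
t=4: input=2 -> V=14
t=5: input=3 -> V=0 FIRE
t=6: input=4 -> V=0 FIRE
t=7: input=3 -> V=21
t=8: input=2 -> V=0 FIRE
t=9: input=2 -> V=14
t=10: input=3 -> V=0 FIRE
t=11: input=2 -> V=14
t=12: input=2 -> V=0 FIRE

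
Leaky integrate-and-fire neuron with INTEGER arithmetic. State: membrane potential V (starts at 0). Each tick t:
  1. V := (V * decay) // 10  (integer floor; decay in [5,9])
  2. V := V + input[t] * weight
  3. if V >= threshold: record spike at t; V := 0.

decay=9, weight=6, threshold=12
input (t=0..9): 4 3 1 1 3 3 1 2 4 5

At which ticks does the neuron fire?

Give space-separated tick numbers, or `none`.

t=0: input=4 -> V=0 FIRE
t=1: input=3 -> V=0 FIRE
t=2: input=1 -> V=6
t=3: input=1 -> V=11
t=4: input=3 -> V=0 FIRE
t=5: input=3 -> V=0 FIRE
t=6: input=1 -> V=6
t=7: input=2 -> V=0 FIRE
t=8: input=4 -> V=0 FIRE
t=9: input=5 -> V=0 FIRE

Answer: 0 1 4 5 7 8 9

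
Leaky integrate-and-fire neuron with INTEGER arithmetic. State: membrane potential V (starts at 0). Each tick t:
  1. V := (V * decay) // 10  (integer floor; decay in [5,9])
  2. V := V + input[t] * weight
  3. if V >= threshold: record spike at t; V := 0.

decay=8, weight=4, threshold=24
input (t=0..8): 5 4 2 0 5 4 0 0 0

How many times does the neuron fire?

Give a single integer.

t=0: input=5 -> V=20
t=1: input=4 -> V=0 FIRE
t=2: input=2 -> V=8
t=3: input=0 -> V=6
t=4: input=5 -> V=0 FIRE
t=5: input=4 -> V=16
t=6: input=0 -> V=12
t=7: input=0 -> V=9
t=8: input=0 -> V=7

Answer: 2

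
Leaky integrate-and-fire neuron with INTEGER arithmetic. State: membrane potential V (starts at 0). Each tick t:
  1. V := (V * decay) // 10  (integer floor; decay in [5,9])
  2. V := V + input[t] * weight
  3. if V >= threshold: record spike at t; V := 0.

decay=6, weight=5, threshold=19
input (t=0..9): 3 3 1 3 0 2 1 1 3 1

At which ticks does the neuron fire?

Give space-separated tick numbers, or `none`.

Answer: 1 8

Derivation:
t=0: input=3 -> V=15
t=1: input=3 -> V=0 FIRE
t=2: input=1 -> V=5
t=3: input=3 -> V=18
t=4: input=0 -> V=10
t=5: input=2 -> V=16
t=6: input=1 -> V=14
t=7: input=1 -> V=13
t=8: input=3 -> V=0 FIRE
t=9: input=1 -> V=5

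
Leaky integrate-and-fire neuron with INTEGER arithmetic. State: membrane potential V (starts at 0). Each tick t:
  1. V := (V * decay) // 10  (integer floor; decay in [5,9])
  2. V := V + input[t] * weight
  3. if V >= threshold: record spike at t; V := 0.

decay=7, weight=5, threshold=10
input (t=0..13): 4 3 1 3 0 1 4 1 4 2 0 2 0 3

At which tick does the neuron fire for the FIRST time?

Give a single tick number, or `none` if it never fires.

Answer: 0

Derivation:
t=0: input=4 -> V=0 FIRE
t=1: input=3 -> V=0 FIRE
t=2: input=1 -> V=5
t=3: input=3 -> V=0 FIRE
t=4: input=0 -> V=0
t=5: input=1 -> V=5
t=6: input=4 -> V=0 FIRE
t=7: input=1 -> V=5
t=8: input=4 -> V=0 FIRE
t=9: input=2 -> V=0 FIRE
t=10: input=0 -> V=0
t=11: input=2 -> V=0 FIRE
t=12: input=0 -> V=0
t=13: input=3 -> V=0 FIRE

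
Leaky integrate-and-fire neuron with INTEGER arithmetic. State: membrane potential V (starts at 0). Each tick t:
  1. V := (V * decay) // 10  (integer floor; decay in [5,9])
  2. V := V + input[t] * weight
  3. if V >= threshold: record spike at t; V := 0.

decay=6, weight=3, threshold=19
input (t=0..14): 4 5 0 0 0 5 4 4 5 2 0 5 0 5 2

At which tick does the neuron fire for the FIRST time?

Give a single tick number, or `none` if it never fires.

Answer: 1

Derivation:
t=0: input=4 -> V=12
t=1: input=5 -> V=0 FIRE
t=2: input=0 -> V=0
t=3: input=0 -> V=0
t=4: input=0 -> V=0
t=5: input=5 -> V=15
t=6: input=4 -> V=0 FIRE
t=7: input=4 -> V=12
t=8: input=5 -> V=0 FIRE
t=9: input=2 -> V=6
t=10: input=0 -> V=3
t=11: input=5 -> V=16
t=12: input=0 -> V=9
t=13: input=5 -> V=0 FIRE
t=14: input=2 -> V=6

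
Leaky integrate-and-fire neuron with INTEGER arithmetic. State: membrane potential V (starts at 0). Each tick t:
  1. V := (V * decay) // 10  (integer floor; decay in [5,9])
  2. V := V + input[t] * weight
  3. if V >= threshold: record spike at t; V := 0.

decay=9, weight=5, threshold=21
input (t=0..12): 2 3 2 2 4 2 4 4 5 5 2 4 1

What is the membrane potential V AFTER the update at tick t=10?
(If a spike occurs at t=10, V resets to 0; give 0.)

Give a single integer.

t=0: input=2 -> V=10
t=1: input=3 -> V=0 FIRE
t=2: input=2 -> V=10
t=3: input=2 -> V=19
t=4: input=4 -> V=0 FIRE
t=5: input=2 -> V=10
t=6: input=4 -> V=0 FIRE
t=7: input=4 -> V=20
t=8: input=5 -> V=0 FIRE
t=9: input=5 -> V=0 FIRE
t=10: input=2 -> V=10
t=11: input=4 -> V=0 FIRE
t=12: input=1 -> V=5

Answer: 10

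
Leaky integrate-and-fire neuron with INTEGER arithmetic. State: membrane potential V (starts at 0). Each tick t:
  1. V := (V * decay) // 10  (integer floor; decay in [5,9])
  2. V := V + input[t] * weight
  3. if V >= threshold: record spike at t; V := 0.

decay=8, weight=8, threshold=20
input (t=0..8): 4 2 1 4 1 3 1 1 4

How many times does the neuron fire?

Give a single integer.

Answer: 5

Derivation:
t=0: input=4 -> V=0 FIRE
t=1: input=2 -> V=16
t=2: input=1 -> V=0 FIRE
t=3: input=4 -> V=0 FIRE
t=4: input=1 -> V=8
t=5: input=3 -> V=0 FIRE
t=6: input=1 -> V=8
t=7: input=1 -> V=14
t=8: input=4 -> V=0 FIRE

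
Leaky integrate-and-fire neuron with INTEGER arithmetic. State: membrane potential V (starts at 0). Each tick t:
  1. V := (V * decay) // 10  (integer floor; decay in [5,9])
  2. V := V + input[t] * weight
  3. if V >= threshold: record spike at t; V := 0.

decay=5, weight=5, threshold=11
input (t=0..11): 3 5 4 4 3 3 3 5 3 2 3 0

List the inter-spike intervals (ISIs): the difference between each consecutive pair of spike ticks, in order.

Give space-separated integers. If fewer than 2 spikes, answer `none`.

t=0: input=3 -> V=0 FIRE
t=1: input=5 -> V=0 FIRE
t=2: input=4 -> V=0 FIRE
t=3: input=4 -> V=0 FIRE
t=4: input=3 -> V=0 FIRE
t=5: input=3 -> V=0 FIRE
t=6: input=3 -> V=0 FIRE
t=7: input=5 -> V=0 FIRE
t=8: input=3 -> V=0 FIRE
t=9: input=2 -> V=10
t=10: input=3 -> V=0 FIRE
t=11: input=0 -> V=0

Answer: 1 1 1 1 1 1 1 1 2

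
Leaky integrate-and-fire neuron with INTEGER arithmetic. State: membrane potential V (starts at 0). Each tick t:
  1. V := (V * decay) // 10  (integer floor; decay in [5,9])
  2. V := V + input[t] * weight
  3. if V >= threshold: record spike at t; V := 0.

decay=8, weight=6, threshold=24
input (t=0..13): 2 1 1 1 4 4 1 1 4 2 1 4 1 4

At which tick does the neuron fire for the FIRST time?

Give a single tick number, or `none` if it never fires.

t=0: input=2 -> V=12
t=1: input=1 -> V=15
t=2: input=1 -> V=18
t=3: input=1 -> V=20
t=4: input=4 -> V=0 FIRE
t=5: input=4 -> V=0 FIRE
t=6: input=1 -> V=6
t=7: input=1 -> V=10
t=8: input=4 -> V=0 FIRE
t=9: input=2 -> V=12
t=10: input=1 -> V=15
t=11: input=4 -> V=0 FIRE
t=12: input=1 -> V=6
t=13: input=4 -> V=0 FIRE

Answer: 4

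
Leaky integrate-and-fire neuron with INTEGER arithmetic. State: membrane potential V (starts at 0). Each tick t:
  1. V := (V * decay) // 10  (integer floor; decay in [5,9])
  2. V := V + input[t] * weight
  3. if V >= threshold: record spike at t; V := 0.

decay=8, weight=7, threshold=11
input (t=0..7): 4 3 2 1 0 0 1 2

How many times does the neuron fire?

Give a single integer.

Answer: 4

Derivation:
t=0: input=4 -> V=0 FIRE
t=1: input=3 -> V=0 FIRE
t=2: input=2 -> V=0 FIRE
t=3: input=1 -> V=7
t=4: input=0 -> V=5
t=5: input=0 -> V=4
t=6: input=1 -> V=10
t=7: input=2 -> V=0 FIRE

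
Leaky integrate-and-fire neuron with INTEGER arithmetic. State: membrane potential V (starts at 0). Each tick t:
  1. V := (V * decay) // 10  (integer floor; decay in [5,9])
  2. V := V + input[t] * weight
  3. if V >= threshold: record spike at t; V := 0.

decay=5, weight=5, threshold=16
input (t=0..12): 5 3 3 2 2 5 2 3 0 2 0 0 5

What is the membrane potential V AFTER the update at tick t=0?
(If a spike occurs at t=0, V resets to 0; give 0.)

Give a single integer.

Answer: 0

Derivation:
t=0: input=5 -> V=0 FIRE
t=1: input=3 -> V=15
t=2: input=3 -> V=0 FIRE
t=3: input=2 -> V=10
t=4: input=2 -> V=15
t=5: input=5 -> V=0 FIRE
t=6: input=2 -> V=10
t=7: input=3 -> V=0 FIRE
t=8: input=0 -> V=0
t=9: input=2 -> V=10
t=10: input=0 -> V=5
t=11: input=0 -> V=2
t=12: input=5 -> V=0 FIRE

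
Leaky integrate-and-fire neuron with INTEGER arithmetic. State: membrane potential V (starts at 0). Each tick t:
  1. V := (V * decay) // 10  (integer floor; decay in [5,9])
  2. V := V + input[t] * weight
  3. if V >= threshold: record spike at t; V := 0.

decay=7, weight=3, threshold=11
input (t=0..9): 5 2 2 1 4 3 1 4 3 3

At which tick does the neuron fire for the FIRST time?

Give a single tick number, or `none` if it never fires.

t=0: input=5 -> V=0 FIRE
t=1: input=2 -> V=6
t=2: input=2 -> V=10
t=3: input=1 -> V=10
t=4: input=4 -> V=0 FIRE
t=5: input=3 -> V=9
t=6: input=1 -> V=9
t=7: input=4 -> V=0 FIRE
t=8: input=3 -> V=9
t=9: input=3 -> V=0 FIRE

Answer: 0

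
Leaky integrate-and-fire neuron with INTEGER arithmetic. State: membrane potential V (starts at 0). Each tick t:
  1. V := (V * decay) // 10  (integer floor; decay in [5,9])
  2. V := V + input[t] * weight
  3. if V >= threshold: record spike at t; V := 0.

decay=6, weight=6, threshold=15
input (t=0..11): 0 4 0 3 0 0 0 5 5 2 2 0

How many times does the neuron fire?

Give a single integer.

Answer: 5

Derivation:
t=0: input=0 -> V=0
t=1: input=4 -> V=0 FIRE
t=2: input=0 -> V=0
t=3: input=3 -> V=0 FIRE
t=4: input=0 -> V=0
t=5: input=0 -> V=0
t=6: input=0 -> V=0
t=7: input=5 -> V=0 FIRE
t=8: input=5 -> V=0 FIRE
t=9: input=2 -> V=12
t=10: input=2 -> V=0 FIRE
t=11: input=0 -> V=0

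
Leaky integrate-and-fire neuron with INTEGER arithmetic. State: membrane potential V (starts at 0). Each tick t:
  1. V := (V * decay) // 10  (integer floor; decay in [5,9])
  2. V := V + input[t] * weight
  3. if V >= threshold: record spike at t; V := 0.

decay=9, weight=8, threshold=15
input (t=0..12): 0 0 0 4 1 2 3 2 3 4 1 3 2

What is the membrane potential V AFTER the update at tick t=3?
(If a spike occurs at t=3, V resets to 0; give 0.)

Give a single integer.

t=0: input=0 -> V=0
t=1: input=0 -> V=0
t=2: input=0 -> V=0
t=3: input=4 -> V=0 FIRE
t=4: input=1 -> V=8
t=5: input=2 -> V=0 FIRE
t=6: input=3 -> V=0 FIRE
t=7: input=2 -> V=0 FIRE
t=8: input=3 -> V=0 FIRE
t=9: input=4 -> V=0 FIRE
t=10: input=1 -> V=8
t=11: input=3 -> V=0 FIRE
t=12: input=2 -> V=0 FIRE

Answer: 0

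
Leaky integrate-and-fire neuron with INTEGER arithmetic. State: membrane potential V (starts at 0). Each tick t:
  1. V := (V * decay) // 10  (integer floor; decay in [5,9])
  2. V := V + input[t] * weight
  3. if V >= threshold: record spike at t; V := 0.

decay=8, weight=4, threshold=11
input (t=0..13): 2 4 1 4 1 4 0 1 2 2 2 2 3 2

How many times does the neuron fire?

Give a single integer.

Answer: 6

Derivation:
t=0: input=2 -> V=8
t=1: input=4 -> V=0 FIRE
t=2: input=1 -> V=4
t=3: input=4 -> V=0 FIRE
t=4: input=1 -> V=4
t=5: input=4 -> V=0 FIRE
t=6: input=0 -> V=0
t=7: input=1 -> V=4
t=8: input=2 -> V=0 FIRE
t=9: input=2 -> V=8
t=10: input=2 -> V=0 FIRE
t=11: input=2 -> V=8
t=12: input=3 -> V=0 FIRE
t=13: input=2 -> V=8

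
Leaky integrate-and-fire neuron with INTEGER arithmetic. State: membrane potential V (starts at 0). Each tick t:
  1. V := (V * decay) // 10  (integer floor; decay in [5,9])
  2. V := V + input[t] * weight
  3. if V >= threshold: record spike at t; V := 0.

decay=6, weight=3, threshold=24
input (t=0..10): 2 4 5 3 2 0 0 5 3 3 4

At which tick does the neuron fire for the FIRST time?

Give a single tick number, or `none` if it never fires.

t=0: input=2 -> V=6
t=1: input=4 -> V=15
t=2: input=5 -> V=0 FIRE
t=3: input=3 -> V=9
t=4: input=2 -> V=11
t=5: input=0 -> V=6
t=6: input=0 -> V=3
t=7: input=5 -> V=16
t=8: input=3 -> V=18
t=9: input=3 -> V=19
t=10: input=4 -> V=23

Answer: 2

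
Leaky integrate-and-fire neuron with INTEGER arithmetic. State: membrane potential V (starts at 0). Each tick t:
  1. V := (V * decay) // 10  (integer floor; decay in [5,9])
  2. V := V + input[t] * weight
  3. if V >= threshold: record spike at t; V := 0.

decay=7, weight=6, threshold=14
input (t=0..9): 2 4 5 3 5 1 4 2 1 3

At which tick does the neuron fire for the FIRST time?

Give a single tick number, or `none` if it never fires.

Answer: 1

Derivation:
t=0: input=2 -> V=12
t=1: input=4 -> V=0 FIRE
t=2: input=5 -> V=0 FIRE
t=3: input=3 -> V=0 FIRE
t=4: input=5 -> V=0 FIRE
t=5: input=1 -> V=6
t=6: input=4 -> V=0 FIRE
t=7: input=2 -> V=12
t=8: input=1 -> V=0 FIRE
t=9: input=3 -> V=0 FIRE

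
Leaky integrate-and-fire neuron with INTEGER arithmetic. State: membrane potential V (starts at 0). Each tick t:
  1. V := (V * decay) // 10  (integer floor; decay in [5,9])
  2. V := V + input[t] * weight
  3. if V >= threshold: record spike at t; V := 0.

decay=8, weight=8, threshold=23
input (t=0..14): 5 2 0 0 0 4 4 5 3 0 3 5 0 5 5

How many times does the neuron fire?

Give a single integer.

t=0: input=5 -> V=0 FIRE
t=1: input=2 -> V=16
t=2: input=0 -> V=12
t=3: input=0 -> V=9
t=4: input=0 -> V=7
t=5: input=4 -> V=0 FIRE
t=6: input=4 -> V=0 FIRE
t=7: input=5 -> V=0 FIRE
t=8: input=3 -> V=0 FIRE
t=9: input=0 -> V=0
t=10: input=3 -> V=0 FIRE
t=11: input=5 -> V=0 FIRE
t=12: input=0 -> V=0
t=13: input=5 -> V=0 FIRE
t=14: input=5 -> V=0 FIRE

Answer: 9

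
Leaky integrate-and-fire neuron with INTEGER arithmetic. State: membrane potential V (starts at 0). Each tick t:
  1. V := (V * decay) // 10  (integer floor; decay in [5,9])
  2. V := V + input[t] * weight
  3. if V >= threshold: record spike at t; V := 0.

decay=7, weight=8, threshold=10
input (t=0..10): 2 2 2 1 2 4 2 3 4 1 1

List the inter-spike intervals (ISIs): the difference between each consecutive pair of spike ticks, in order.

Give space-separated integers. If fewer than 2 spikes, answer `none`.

Answer: 1 1 2 1 1 1 1 2

Derivation:
t=0: input=2 -> V=0 FIRE
t=1: input=2 -> V=0 FIRE
t=2: input=2 -> V=0 FIRE
t=3: input=1 -> V=8
t=4: input=2 -> V=0 FIRE
t=5: input=4 -> V=0 FIRE
t=6: input=2 -> V=0 FIRE
t=7: input=3 -> V=0 FIRE
t=8: input=4 -> V=0 FIRE
t=9: input=1 -> V=8
t=10: input=1 -> V=0 FIRE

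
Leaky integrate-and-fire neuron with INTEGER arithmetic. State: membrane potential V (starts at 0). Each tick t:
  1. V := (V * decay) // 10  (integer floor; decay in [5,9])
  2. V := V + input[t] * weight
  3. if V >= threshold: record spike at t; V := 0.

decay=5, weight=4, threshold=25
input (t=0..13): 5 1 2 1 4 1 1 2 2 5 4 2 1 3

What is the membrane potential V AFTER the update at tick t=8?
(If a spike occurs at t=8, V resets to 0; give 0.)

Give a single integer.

t=0: input=5 -> V=20
t=1: input=1 -> V=14
t=2: input=2 -> V=15
t=3: input=1 -> V=11
t=4: input=4 -> V=21
t=5: input=1 -> V=14
t=6: input=1 -> V=11
t=7: input=2 -> V=13
t=8: input=2 -> V=14
t=9: input=5 -> V=0 FIRE
t=10: input=4 -> V=16
t=11: input=2 -> V=16
t=12: input=1 -> V=12
t=13: input=3 -> V=18

Answer: 14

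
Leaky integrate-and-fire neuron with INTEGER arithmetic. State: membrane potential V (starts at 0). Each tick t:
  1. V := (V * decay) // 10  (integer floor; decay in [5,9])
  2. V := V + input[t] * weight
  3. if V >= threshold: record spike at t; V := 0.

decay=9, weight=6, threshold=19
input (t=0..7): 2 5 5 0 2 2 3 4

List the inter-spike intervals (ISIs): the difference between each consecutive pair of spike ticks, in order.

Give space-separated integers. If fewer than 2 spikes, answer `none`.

Answer: 1 3 2

Derivation:
t=0: input=2 -> V=12
t=1: input=5 -> V=0 FIRE
t=2: input=5 -> V=0 FIRE
t=3: input=0 -> V=0
t=4: input=2 -> V=12
t=5: input=2 -> V=0 FIRE
t=6: input=3 -> V=18
t=7: input=4 -> V=0 FIRE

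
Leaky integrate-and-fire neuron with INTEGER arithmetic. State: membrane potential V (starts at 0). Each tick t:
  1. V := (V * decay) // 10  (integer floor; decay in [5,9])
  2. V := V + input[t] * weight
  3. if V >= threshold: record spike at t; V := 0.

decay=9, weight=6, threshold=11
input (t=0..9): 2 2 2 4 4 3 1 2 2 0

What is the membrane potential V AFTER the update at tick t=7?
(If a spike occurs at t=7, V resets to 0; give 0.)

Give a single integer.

Answer: 0

Derivation:
t=0: input=2 -> V=0 FIRE
t=1: input=2 -> V=0 FIRE
t=2: input=2 -> V=0 FIRE
t=3: input=4 -> V=0 FIRE
t=4: input=4 -> V=0 FIRE
t=5: input=3 -> V=0 FIRE
t=6: input=1 -> V=6
t=7: input=2 -> V=0 FIRE
t=8: input=2 -> V=0 FIRE
t=9: input=0 -> V=0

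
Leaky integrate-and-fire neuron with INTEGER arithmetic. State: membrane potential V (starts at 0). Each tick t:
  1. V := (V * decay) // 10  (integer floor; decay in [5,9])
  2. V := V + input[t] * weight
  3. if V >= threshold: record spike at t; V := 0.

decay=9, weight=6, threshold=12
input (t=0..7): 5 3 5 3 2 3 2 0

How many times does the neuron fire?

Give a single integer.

t=0: input=5 -> V=0 FIRE
t=1: input=3 -> V=0 FIRE
t=2: input=5 -> V=0 FIRE
t=3: input=3 -> V=0 FIRE
t=4: input=2 -> V=0 FIRE
t=5: input=3 -> V=0 FIRE
t=6: input=2 -> V=0 FIRE
t=7: input=0 -> V=0

Answer: 7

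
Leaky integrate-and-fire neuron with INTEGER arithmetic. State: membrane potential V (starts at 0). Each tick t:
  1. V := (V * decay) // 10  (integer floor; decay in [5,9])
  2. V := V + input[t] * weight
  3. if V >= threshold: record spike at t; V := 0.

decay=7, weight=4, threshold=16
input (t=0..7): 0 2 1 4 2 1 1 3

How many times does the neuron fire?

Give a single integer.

Answer: 2

Derivation:
t=0: input=0 -> V=0
t=1: input=2 -> V=8
t=2: input=1 -> V=9
t=3: input=4 -> V=0 FIRE
t=4: input=2 -> V=8
t=5: input=1 -> V=9
t=6: input=1 -> V=10
t=7: input=3 -> V=0 FIRE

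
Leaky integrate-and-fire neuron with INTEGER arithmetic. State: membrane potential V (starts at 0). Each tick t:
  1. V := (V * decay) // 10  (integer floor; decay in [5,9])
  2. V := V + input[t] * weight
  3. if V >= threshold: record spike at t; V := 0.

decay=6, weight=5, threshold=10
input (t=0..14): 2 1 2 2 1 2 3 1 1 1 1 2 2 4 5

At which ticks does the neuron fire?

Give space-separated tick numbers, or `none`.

t=0: input=2 -> V=0 FIRE
t=1: input=1 -> V=5
t=2: input=2 -> V=0 FIRE
t=3: input=2 -> V=0 FIRE
t=4: input=1 -> V=5
t=5: input=2 -> V=0 FIRE
t=6: input=3 -> V=0 FIRE
t=7: input=1 -> V=5
t=8: input=1 -> V=8
t=9: input=1 -> V=9
t=10: input=1 -> V=0 FIRE
t=11: input=2 -> V=0 FIRE
t=12: input=2 -> V=0 FIRE
t=13: input=4 -> V=0 FIRE
t=14: input=5 -> V=0 FIRE

Answer: 0 2 3 5 6 10 11 12 13 14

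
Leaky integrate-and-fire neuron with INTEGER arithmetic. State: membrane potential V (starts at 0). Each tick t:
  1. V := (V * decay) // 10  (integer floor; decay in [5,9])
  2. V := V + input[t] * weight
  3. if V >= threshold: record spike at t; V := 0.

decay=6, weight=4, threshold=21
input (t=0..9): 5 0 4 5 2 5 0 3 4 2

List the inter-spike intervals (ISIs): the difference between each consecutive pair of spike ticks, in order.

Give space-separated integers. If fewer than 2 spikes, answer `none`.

Answer: 3 3

Derivation:
t=0: input=5 -> V=20
t=1: input=0 -> V=12
t=2: input=4 -> V=0 FIRE
t=3: input=5 -> V=20
t=4: input=2 -> V=20
t=5: input=5 -> V=0 FIRE
t=6: input=0 -> V=0
t=7: input=3 -> V=12
t=8: input=4 -> V=0 FIRE
t=9: input=2 -> V=8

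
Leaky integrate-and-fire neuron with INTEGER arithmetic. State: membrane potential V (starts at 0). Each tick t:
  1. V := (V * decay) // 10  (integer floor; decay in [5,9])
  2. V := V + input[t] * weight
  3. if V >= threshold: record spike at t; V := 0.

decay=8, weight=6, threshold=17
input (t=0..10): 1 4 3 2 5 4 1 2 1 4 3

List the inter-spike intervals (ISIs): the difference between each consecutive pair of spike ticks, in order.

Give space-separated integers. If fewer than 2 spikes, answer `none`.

Answer: 1 2 1 3 1 1

Derivation:
t=0: input=1 -> V=6
t=1: input=4 -> V=0 FIRE
t=2: input=3 -> V=0 FIRE
t=3: input=2 -> V=12
t=4: input=5 -> V=0 FIRE
t=5: input=4 -> V=0 FIRE
t=6: input=1 -> V=6
t=7: input=2 -> V=16
t=8: input=1 -> V=0 FIRE
t=9: input=4 -> V=0 FIRE
t=10: input=3 -> V=0 FIRE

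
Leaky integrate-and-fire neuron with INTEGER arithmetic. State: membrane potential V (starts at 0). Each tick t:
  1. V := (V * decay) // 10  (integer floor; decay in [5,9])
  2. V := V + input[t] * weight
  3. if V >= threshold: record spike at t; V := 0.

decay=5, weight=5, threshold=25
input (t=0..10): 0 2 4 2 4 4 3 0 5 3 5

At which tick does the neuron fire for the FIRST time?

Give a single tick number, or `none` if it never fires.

Answer: 2

Derivation:
t=0: input=0 -> V=0
t=1: input=2 -> V=10
t=2: input=4 -> V=0 FIRE
t=3: input=2 -> V=10
t=4: input=4 -> V=0 FIRE
t=5: input=4 -> V=20
t=6: input=3 -> V=0 FIRE
t=7: input=0 -> V=0
t=8: input=5 -> V=0 FIRE
t=9: input=3 -> V=15
t=10: input=5 -> V=0 FIRE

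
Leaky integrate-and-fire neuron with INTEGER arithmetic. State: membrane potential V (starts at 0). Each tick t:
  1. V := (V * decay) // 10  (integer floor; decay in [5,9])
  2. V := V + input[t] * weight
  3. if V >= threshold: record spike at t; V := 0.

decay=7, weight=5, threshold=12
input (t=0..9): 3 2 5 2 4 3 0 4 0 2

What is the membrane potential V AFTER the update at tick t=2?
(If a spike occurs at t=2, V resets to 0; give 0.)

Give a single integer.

Answer: 0

Derivation:
t=0: input=3 -> V=0 FIRE
t=1: input=2 -> V=10
t=2: input=5 -> V=0 FIRE
t=3: input=2 -> V=10
t=4: input=4 -> V=0 FIRE
t=5: input=3 -> V=0 FIRE
t=6: input=0 -> V=0
t=7: input=4 -> V=0 FIRE
t=8: input=0 -> V=0
t=9: input=2 -> V=10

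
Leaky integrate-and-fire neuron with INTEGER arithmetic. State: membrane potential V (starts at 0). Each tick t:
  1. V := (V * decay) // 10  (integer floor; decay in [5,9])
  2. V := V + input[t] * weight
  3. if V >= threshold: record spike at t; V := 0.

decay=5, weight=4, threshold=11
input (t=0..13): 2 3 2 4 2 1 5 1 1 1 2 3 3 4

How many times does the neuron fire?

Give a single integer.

Answer: 7

Derivation:
t=0: input=2 -> V=8
t=1: input=3 -> V=0 FIRE
t=2: input=2 -> V=8
t=3: input=4 -> V=0 FIRE
t=4: input=2 -> V=8
t=5: input=1 -> V=8
t=6: input=5 -> V=0 FIRE
t=7: input=1 -> V=4
t=8: input=1 -> V=6
t=9: input=1 -> V=7
t=10: input=2 -> V=0 FIRE
t=11: input=3 -> V=0 FIRE
t=12: input=3 -> V=0 FIRE
t=13: input=4 -> V=0 FIRE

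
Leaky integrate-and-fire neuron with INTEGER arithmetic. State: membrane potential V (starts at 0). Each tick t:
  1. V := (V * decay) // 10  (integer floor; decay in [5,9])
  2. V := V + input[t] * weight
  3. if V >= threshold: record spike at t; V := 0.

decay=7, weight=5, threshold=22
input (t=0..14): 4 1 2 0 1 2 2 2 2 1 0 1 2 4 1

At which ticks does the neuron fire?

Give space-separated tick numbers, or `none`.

t=0: input=4 -> V=20
t=1: input=1 -> V=19
t=2: input=2 -> V=0 FIRE
t=3: input=0 -> V=0
t=4: input=1 -> V=5
t=5: input=2 -> V=13
t=6: input=2 -> V=19
t=7: input=2 -> V=0 FIRE
t=8: input=2 -> V=10
t=9: input=1 -> V=12
t=10: input=0 -> V=8
t=11: input=1 -> V=10
t=12: input=2 -> V=17
t=13: input=4 -> V=0 FIRE
t=14: input=1 -> V=5

Answer: 2 7 13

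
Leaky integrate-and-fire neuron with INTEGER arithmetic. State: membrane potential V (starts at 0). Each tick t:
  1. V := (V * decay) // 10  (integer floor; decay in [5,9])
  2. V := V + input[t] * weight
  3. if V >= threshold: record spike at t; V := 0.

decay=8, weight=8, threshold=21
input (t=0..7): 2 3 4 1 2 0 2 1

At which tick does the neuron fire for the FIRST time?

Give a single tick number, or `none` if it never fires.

Answer: 1

Derivation:
t=0: input=2 -> V=16
t=1: input=3 -> V=0 FIRE
t=2: input=4 -> V=0 FIRE
t=3: input=1 -> V=8
t=4: input=2 -> V=0 FIRE
t=5: input=0 -> V=0
t=6: input=2 -> V=16
t=7: input=1 -> V=20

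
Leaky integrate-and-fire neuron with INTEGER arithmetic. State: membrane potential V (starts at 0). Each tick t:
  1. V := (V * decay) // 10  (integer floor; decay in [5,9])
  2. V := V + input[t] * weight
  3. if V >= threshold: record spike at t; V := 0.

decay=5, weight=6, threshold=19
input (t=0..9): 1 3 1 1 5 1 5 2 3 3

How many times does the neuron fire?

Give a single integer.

t=0: input=1 -> V=6
t=1: input=3 -> V=0 FIRE
t=2: input=1 -> V=6
t=3: input=1 -> V=9
t=4: input=5 -> V=0 FIRE
t=5: input=1 -> V=6
t=6: input=5 -> V=0 FIRE
t=7: input=2 -> V=12
t=8: input=3 -> V=0 FIRE
t=9: input=3 -> V=18

Answer: 4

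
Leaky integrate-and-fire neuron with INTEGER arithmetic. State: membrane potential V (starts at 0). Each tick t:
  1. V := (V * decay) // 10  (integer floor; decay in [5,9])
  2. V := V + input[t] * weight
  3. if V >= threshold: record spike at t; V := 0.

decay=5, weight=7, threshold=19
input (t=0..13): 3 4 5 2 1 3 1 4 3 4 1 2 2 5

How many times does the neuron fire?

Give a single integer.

t=0: input=3 -> V=0 FIRE
t=1: input=4 -> V=0 FIRE
t=2: input=5 -> V=0 FIRE
t=3: input=2 -> V=14
t=4: input=1 -> V=14
t=5: input=3 -> V=0 FIRE
t=6: input=1 -> V=7
t=7: input=4 -> V=0 FIRE
t=8: input=3 -> V=0 FIRE
t=9: input=4 -> V=0 FIRE
t=10: input=1 -> V=7
t=11: input=2 -> V=17
t=12: input=2 -> V=0 FIRE
t=13: input=5 -> V=0 FIRE

Answer: 9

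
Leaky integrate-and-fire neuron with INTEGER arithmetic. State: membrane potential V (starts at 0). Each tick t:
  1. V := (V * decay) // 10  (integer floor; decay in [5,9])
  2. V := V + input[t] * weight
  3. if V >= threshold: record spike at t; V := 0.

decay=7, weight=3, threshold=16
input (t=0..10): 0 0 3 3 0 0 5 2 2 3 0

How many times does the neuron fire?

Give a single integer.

Answer: 2

Derivation:
t=0: input=0 -> V=0
t=1: input=0 -> V=0
t=2: input=3 -> V=9
t=3: input=3 -> V=15
t=4: input=0 -> V=10
t=5: input=0 -> V=7
t=6: input=5 -> V=0 FIRE
t=7: input=2 -> V=6
t=8: input=2 -> V=10
t=9: input=3 -> V=0 FIRE
t=10: input=0 -> V=0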